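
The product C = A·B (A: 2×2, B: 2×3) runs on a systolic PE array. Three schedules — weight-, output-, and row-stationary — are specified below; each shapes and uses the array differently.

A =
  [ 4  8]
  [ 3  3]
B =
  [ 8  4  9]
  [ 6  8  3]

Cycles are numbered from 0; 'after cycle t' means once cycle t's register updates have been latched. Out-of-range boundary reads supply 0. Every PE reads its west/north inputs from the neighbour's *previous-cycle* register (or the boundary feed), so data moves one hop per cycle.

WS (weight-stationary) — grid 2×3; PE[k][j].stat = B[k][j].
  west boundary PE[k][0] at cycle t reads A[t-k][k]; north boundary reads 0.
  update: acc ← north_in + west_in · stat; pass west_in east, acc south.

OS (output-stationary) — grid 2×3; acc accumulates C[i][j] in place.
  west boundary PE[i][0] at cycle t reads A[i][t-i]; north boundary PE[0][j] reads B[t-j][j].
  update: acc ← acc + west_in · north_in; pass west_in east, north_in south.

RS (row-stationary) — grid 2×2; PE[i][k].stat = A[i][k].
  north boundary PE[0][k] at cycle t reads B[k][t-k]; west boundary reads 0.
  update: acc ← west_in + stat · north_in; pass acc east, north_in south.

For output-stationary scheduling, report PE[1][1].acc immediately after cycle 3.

OS 2×3: PE[1][1] cycle-by-cycle (with neighbour feeds):
  [0] (0,1) acc=0 (h:0 v:0)
  [0] (1,0) acc=0 (h:0 v:0)
  [0] (1,1) acc=0 (h:0 v:0)
  [1] (0,1) acc=16 (h:4 v:4)
  [1] (1,0) acc=24 (h:3 v:8)
  [1] (1,1) acc=0 (h:0 v:0)
  [2] (0,1) acc=80 (h:8 v:8)
  [2] (1,0) acc=42 (h:3 v:6)
  [2] (1,1) acc=12 (h:3 v:4)
  [3] (0,1) acc=80 (h:0 v:0)
  [3] (1,0) acc=42 (h:0 v:0)
  [3] (1,1) acc=36 (h:3 v:8)

PE[1][1].acc = 36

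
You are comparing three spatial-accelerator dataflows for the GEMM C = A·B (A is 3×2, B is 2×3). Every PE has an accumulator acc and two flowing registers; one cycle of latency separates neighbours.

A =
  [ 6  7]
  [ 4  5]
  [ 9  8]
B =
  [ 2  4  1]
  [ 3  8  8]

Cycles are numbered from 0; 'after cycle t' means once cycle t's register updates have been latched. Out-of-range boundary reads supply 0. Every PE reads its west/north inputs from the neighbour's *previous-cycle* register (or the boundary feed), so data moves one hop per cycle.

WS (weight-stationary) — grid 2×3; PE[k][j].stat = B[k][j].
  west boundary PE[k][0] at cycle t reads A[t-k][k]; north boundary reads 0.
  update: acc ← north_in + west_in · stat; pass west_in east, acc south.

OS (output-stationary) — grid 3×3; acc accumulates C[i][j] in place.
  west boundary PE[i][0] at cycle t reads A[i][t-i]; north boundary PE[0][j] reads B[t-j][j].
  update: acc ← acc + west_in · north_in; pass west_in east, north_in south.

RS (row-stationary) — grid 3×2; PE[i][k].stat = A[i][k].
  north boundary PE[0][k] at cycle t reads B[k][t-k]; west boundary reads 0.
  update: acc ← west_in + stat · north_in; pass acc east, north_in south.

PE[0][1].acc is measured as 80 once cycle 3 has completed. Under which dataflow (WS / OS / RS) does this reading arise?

dataflow = OS

WS (2×3 grid), PE[0][1]:
  @0  [0,1]  acc 0  |  →0  ↓0
  @1  [0,1]  acc 24  |  →6  ↓24
  @2  [0,1]  acc 16  |  →4  ↓16
  @3  [0,1]  acc 36  |  →9  ↓36
OS (3×3 grid), PE[0][1]:
  @0  [0,1]  acc 0  |  →0  ↓0
  @1  [0,1]  acc 24  |  →6  ↓4
  @2  [0,1]  acc 80  |  →7  ↓8
  @3  [0,1]  acc 80  |  →0  ↓0
RS (3×2 grid), PE[0][1]:
  @0  [0,1]  acc 0  |  →0  ↓0
  @1  [0,1]  acc 33  |  →33  ↓3
  @2  [0,1]  acc 80  |  →80  ↓8
  @3  [0,1]  acc 62  |  →62  ↓8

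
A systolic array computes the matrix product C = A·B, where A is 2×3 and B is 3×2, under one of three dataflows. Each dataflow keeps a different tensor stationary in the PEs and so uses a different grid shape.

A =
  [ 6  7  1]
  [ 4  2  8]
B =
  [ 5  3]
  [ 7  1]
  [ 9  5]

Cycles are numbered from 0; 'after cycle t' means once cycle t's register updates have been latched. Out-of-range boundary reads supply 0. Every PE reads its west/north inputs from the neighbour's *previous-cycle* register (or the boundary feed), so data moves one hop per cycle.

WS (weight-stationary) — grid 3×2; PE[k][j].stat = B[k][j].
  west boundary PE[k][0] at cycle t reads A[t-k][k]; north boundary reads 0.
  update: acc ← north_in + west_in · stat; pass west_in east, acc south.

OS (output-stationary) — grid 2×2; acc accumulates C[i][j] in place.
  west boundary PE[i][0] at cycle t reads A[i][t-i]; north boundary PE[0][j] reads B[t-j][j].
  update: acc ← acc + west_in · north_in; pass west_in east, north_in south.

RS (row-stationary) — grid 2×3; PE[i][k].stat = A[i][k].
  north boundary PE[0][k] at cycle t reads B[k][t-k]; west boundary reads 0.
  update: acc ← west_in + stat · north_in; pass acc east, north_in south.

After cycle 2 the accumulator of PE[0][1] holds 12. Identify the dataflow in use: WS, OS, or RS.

dataflow = WS

— WS: 3×2; PE[0][1] trace:
  step 0 · PE0,1: acc=0; fwd→0 fwd↓0
  step 1 · PE0,1: acc=18; fwd→6 fwd↓18
  step 2 · PE0,1: acc=12; fwd→4 fwd↓12
— OS: 2×2; PE[0][1] trace:
  step 0 · PE0,1: acc=0; fwd→0 fwd↓0
  step 1 · PE0,1: acc=18; fwd→6 fwd↓3
  step 2 · PE0,1: acc=25; fwd→7 fwd↓1
— RS: 2×3; PE[0][1] trace:
  step 0 · PE0,1: acc=0; fwd→0 fwd↓0
  step 1 · PE0,1: acc=79; fwd→79 fwd↓7
  step 2 · PE0,1: acc=25; fwd→25 fwd↓1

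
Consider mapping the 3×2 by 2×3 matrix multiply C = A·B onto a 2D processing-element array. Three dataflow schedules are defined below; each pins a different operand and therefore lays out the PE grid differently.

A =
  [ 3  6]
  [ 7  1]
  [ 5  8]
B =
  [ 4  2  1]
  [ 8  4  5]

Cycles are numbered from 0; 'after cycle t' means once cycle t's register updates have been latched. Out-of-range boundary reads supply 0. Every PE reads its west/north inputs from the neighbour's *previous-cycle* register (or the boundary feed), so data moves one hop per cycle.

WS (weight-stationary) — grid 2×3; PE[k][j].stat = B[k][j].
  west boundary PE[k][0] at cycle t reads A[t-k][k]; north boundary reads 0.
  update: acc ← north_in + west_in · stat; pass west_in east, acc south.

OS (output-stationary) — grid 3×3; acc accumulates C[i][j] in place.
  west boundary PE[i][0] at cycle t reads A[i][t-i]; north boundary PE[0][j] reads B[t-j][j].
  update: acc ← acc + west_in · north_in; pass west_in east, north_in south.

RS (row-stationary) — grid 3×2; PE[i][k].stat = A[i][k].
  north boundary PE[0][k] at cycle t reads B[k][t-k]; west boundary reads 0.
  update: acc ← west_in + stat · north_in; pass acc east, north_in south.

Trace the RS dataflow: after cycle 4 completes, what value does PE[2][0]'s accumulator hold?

PE[2][0].acc = 5

RS 3×2: PE[2][0] cycle-by-cycle (with neighbour feeds):
  t=0 PE[1][0]: acc=0 h=0 v=0
  t=0 PE[2][0]: acc=0 h=0 v=0
  t=1 PE[1][0]: acc=28 h=28 v=4
  t=1 PE[2][0]: acc=0 h=0 v=0
  t=2 PE[1][0]: acc=14 h=14 v=2
  t=2 PE[2][0]: acc=20 h=20 v=4
  t=3 PE[1][0]: acc=7 h=7 v=1
  t=3 PE[2][0]: acc=10 h=10 v=2
  t=4 PE[1][0]: acc=0 h=0 v=0
  t=4 PE[2][0]: acc=5 h=5 v=1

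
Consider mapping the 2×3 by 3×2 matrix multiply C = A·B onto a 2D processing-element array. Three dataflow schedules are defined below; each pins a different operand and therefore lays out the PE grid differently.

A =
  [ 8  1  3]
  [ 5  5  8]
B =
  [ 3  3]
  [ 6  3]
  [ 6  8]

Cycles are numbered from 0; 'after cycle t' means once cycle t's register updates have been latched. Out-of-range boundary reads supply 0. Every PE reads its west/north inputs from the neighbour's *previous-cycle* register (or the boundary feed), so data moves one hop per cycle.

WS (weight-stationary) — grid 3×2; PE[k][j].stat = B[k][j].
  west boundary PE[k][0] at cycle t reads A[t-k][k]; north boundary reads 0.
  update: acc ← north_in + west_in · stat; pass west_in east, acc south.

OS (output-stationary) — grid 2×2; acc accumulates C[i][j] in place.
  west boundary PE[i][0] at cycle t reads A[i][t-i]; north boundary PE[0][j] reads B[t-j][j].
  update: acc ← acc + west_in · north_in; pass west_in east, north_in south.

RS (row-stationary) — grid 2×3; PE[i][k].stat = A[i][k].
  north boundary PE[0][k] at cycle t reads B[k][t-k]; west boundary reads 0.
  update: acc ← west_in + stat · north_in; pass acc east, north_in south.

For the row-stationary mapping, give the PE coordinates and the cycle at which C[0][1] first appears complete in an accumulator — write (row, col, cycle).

RS — PE[0][2] is where C[0][1] collects:
  after 0 — PE[0][2] acc=0, pass-E 0, pass-S 0
  after 1 — PE[0][2] acc=0, pass-E 0, pass-S 0
  after 2 — PE[0][2] acc=48, pass-E 48, pass-S 6
  after 3 — PE[0][2] acc=51, pass-E 51, pass-S 8

(row, col, cycle) = (0, 2, 3)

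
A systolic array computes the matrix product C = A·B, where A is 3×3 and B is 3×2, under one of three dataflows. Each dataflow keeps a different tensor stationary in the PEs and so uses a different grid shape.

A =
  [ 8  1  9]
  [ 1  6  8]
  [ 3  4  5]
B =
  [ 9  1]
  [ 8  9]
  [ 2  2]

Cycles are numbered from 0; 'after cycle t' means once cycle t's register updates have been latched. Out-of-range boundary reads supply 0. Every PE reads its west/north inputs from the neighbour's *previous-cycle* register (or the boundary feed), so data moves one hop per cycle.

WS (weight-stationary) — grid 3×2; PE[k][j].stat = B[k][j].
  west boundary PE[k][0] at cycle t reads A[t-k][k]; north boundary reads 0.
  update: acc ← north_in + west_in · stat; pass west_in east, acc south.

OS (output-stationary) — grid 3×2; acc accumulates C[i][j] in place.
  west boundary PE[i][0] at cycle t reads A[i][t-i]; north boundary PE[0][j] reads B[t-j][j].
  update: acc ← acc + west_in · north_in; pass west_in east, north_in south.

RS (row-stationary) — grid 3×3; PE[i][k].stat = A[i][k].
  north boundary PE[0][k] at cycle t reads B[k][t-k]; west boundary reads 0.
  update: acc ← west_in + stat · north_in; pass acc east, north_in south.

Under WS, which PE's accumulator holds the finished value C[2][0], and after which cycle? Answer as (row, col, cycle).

WS: C[2][0] accumulates in PE[2][0]:
  step 0 · PE2,0: acc=0; fwd→0 fwd↓0
  step 1 · PE2,0: acc=0; fwd→0 fwd↓0
  step 2 · PE2,0: acc=98; fwd→9 fwd↓98
  step 3 · PE2,0: acc=73; fwd→8 fwd↓73
  step 4 · PE2,0: acc=69; fwd→5 fwd↓69

(row, col, cycle) = (2, 0, 4)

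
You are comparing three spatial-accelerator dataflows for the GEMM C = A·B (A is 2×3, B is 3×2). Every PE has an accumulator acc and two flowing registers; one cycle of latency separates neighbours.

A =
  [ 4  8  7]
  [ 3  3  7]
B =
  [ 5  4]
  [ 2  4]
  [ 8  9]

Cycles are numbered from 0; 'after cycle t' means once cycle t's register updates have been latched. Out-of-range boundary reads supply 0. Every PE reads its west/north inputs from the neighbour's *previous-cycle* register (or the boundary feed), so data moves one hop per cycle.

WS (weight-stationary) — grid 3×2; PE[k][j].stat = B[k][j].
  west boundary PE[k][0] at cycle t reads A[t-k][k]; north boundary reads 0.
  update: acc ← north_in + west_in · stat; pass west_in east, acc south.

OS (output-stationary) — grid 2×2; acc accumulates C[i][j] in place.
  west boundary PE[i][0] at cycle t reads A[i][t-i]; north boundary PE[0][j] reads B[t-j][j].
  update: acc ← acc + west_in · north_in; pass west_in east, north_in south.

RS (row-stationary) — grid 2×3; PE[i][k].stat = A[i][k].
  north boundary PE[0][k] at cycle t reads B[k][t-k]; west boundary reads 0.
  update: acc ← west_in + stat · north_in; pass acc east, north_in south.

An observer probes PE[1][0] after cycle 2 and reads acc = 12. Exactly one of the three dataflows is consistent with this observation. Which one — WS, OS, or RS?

dataflow = RS

WS (3×2 grid), PE[1][0]:
  step 0 · PE1,0: acc=0; fwd→0 fwd↓0
  step 1 · PE1,0: acc=36; fwd→8 fwd↓36
  step 2 · PE1,0: acc=21; fwd→3 fwd↓21
OS (2×2 grid), PE[1][0]:
  step 0 · PE1,0: acc=0; fwd→0 fwd↓0
  step 1 · PE1,0: acc=15; fwd→3 fwd↓5
  step 2 · PE1,0: acc=21; fwd→3 fwd↓2
RS (2×3 grid), PE[1][0]:
  step 0 · PE1,0: acc=0; fwd→0 fwd↓0
  step 1 · PE1,0: acc=15; fwd→15 fwd↓5
  step 2 · PE1,0: acc=12; fwd→12 fwd↓4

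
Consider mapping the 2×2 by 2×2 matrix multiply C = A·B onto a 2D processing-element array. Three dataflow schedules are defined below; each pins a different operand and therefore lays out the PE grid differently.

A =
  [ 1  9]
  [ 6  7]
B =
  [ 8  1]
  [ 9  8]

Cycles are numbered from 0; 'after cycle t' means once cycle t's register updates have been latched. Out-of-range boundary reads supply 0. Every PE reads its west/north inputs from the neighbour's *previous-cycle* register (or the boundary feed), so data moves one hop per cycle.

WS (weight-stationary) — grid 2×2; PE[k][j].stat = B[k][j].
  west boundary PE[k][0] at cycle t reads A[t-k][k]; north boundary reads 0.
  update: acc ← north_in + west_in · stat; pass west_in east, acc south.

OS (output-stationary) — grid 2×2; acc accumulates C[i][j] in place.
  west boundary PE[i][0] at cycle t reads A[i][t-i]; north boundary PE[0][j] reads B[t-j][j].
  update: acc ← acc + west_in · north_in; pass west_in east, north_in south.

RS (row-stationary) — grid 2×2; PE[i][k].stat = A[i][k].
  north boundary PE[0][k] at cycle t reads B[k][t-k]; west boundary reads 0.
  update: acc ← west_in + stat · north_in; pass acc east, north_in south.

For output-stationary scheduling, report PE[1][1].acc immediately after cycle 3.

OS 2×2: PE[1][1] cycle-by-cycle (with neighbour feeds):
  c0 r0c1: 0 / 0 / 0
  c0 r1c0: 0 / 0 / 0
  c0 r1c1: 0 / 0 / 0
  c1 r0c1: 1 / 1 / 1
  c1 r1c0: 48 / 6 / 8
  c1 r1c1: 0 / 0 / 0
  c2 r0c1: 73 / 9 / 8
  c2 r1c0: 111 / 7 / 9
  c2 r1c1: 6 / 6 / 1
  c3 r0c1: 73 / 0 / 0
  c3 r1c0: 111 / 0 / 0
  c3 r1c1: 62 / 7 / 8

PE[1][1].acc = 62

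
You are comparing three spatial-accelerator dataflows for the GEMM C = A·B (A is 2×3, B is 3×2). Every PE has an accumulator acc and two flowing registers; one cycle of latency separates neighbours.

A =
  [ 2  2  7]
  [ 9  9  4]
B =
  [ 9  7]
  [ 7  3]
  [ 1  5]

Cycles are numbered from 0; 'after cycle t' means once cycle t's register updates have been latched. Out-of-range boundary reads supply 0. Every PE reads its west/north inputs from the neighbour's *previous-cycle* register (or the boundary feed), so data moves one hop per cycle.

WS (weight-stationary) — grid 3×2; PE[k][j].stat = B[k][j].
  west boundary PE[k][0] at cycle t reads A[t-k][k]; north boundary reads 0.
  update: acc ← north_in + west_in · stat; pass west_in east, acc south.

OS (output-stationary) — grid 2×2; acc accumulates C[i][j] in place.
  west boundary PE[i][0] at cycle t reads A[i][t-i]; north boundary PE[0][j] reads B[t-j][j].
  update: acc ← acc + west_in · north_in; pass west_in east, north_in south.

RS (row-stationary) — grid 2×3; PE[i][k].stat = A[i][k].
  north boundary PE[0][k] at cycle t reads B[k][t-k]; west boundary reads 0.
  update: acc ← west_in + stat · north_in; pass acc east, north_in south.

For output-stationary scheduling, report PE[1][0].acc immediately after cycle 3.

PE[1][0].acc = 148

Tracing OS — 2×2 array, target PE[1][0]:
  [0] (0,0) acc=18 (h:2 v:9)
  [0] (1,0) acc=0 (h:0 v:0)
  [1] (0,0) acc=32 (h:2 v:7)
  [1] (1,0) acc=81 (h:9 v:9)
  [2] (0,0) acc=39 (h:7 v:1)
  [2] (1,0) acc=144 (h:9 v:7)
  [3] (0,0) acc=39 (h:0 v:0)
  [3] (1,0) acc=148 (h:4 v:1)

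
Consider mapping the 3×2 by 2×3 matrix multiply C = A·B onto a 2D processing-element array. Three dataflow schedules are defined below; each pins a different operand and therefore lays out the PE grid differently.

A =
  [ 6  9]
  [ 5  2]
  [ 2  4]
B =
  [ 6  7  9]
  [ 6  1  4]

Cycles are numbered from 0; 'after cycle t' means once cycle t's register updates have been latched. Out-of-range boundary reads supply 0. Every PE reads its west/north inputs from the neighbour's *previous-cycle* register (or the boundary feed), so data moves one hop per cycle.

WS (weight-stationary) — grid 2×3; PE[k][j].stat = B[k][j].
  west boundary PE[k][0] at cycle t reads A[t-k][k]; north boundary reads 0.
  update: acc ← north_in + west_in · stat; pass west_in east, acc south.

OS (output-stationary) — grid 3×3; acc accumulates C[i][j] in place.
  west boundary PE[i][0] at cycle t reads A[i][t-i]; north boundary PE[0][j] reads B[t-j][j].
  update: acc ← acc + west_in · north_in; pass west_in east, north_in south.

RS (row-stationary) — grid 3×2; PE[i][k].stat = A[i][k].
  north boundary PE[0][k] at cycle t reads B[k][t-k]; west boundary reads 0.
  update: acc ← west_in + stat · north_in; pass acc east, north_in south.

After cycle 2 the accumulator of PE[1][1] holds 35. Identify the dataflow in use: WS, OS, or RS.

dataflow = OS

WS (2×3 grid), PE[1][1]:
  c0 r1c1: 0 / 0 / 0
  c1 r1c1: 0 / 0 / 0
  c2 r1c1: 51 / 9 / 51
OS (3×3 grid), PE[1][1]:
  c0 r1c1: 0 / 0 / 0
  c1 r1c1: 0 / 0 / 0
  c2 r1c1: 35 / 5 / 7
RS (3×2 grid), PE[1][1]:
  c0 r1c1: 0 / 0 / 0
  c1 r1c1: 0 / 0 / 0
  c2 r1c1: 42 / 42 / 6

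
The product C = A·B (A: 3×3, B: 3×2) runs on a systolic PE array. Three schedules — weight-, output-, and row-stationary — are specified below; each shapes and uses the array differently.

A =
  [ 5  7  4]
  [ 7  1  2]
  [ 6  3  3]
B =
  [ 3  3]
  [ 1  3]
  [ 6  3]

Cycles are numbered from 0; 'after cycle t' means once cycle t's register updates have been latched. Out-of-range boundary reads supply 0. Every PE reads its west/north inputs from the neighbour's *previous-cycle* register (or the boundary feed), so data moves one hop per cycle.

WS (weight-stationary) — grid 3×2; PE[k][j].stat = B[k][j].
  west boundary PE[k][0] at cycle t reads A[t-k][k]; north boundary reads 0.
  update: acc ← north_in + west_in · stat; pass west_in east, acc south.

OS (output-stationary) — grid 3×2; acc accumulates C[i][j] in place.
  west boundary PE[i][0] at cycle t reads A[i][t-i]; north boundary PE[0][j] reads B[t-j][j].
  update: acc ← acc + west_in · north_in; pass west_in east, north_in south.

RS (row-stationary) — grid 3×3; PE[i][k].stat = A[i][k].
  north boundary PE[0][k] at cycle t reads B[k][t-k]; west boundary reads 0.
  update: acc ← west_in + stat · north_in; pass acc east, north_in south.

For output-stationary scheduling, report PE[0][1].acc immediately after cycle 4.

PE[0][1].acc = 48

OS 3×2: PE[0][1] cycle-by-cycle (with neighbour feeds):
  step 0 · PE0,0: acc=15; fwd→5 fwd↓3
  step 0 · PE0,1: acc=0; fwd→0 fwd↓0
  step 1 · PE0,0: acc=22; fwd→7 fwd↓1
  step 1 · PE0,1: acc=15; fwd→5 fwd↓3
  step 2 · PE0,0: acc=46; fwd→4 fwd↓6
  step 2 · PE0,1: acc=36; fwd→7 fwd↓3
  step 3 · PE0,0: acc=46; fwd→0 fwd↓0
  step 3 · PE0,1: acc=48; fwd→4 fwd↓3
  step 4 · PE0,0: acc=46; fwd→0 fwd↓0
  step 4 · PE0,1: acc=48; fwd→0 fwd↓0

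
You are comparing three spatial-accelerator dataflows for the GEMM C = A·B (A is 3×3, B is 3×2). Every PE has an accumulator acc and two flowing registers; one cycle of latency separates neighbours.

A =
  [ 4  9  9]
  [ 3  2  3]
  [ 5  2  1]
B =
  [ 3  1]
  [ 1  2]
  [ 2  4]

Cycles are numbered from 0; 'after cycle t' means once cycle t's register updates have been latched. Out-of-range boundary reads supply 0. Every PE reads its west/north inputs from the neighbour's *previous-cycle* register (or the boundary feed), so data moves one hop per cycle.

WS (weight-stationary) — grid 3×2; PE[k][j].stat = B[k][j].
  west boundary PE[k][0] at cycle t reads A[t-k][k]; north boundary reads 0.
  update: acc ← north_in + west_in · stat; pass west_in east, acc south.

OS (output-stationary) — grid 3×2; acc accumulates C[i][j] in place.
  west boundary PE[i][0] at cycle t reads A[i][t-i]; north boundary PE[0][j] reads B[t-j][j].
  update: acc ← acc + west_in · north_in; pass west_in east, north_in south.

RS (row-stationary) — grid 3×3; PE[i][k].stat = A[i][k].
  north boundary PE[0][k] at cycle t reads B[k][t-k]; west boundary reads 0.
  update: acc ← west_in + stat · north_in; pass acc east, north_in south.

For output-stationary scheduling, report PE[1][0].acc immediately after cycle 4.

PE[1][0].acc = 17

OS 3×2: PE[1][0] cycle-by-cycle (with neighbour feeds):
  [0] (0,0) acc=12 (h:4 v:3)
  [0] (1,0) acc=0 (h:0 v:0)
  [1] (0,0) acc=21 (h:9 v:1)
  [1] (1,0) acc=9 (h:3 v:3)
  [2] (0,0) acc=39 (h:9 v:2)
  [2] (1,0) acc=11 (h:2 v:1)
  [3] (0,0) acc=39 (h:0 v:0)
  [3] (1,0) acc=17 (h:3 v:2)
  [4] (0,0) acc=39 (h:0 v:0)
  [4] (1,0) acc=17 (h:0 v:0)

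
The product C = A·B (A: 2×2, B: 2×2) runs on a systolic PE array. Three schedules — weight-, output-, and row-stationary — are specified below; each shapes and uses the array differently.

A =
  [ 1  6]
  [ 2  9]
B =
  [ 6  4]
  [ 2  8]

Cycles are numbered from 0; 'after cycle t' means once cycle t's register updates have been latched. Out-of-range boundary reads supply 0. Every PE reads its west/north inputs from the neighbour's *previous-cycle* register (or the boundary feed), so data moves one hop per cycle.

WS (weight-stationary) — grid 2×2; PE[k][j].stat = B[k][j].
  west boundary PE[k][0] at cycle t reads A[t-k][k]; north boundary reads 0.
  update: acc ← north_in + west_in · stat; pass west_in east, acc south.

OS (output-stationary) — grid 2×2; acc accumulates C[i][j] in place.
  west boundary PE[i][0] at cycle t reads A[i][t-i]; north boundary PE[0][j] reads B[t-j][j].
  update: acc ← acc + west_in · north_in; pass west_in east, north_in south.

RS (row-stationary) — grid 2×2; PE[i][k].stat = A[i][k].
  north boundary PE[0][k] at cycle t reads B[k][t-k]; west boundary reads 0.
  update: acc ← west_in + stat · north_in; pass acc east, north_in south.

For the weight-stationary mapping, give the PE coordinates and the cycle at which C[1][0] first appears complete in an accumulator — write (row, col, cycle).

Under WS, C[1][0] lands at PE[1][0]:
  t=0 PE[1][0]: acc=0 h=0 v=0
  t=1 PE[1][0]: acc=18 h=6 v=18
  t=2 PE[1][0]: acc=30 h=9 v=30

(row, col, cycle) = (1, 0, 2)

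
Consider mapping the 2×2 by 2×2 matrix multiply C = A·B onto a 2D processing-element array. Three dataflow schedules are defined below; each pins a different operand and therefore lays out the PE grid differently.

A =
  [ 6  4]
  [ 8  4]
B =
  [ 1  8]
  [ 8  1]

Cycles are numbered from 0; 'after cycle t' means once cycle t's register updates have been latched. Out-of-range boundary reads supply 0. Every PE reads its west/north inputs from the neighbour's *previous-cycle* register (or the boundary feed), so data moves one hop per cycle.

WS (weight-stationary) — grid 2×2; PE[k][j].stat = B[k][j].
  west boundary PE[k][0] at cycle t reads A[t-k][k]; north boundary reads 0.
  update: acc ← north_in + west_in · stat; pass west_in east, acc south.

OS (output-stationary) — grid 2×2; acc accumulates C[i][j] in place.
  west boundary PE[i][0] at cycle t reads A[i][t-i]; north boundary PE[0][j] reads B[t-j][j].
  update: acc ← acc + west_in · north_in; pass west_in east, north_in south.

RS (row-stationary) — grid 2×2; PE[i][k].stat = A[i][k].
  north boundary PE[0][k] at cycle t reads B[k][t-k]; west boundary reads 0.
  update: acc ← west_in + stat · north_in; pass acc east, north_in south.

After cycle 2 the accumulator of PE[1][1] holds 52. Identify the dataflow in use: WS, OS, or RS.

— WS: 2×2; PE[1][1] trace:
  cycle 0: PE[1][1] → acc 0, east 0, south 0
  cycle 1: PE[1][1] → acc 0, east 0, south 0
  cycle 2: PE[1][1] → acc 52, east 4, south 52
— OS: 2×2; PE[1][1] trace:
  cycle 0: PE[1][1] → acc 0, east 0, south 0
  cycle 1: PE[1][1] → acc 0, east 0, south 0
  cycle 2: PE[1][1] → acc 64, east 8, south 8
— RS: 2×2; PE[1][1] trace:
  cycle 0: PE[1][1] → acc 0, east 0, south 0
  cycle 1: PE[1][1] → acc 0, east 0, south 0
  cycle 2: PE[1][1] → acc 40, east 40, south 8

dataflow = WS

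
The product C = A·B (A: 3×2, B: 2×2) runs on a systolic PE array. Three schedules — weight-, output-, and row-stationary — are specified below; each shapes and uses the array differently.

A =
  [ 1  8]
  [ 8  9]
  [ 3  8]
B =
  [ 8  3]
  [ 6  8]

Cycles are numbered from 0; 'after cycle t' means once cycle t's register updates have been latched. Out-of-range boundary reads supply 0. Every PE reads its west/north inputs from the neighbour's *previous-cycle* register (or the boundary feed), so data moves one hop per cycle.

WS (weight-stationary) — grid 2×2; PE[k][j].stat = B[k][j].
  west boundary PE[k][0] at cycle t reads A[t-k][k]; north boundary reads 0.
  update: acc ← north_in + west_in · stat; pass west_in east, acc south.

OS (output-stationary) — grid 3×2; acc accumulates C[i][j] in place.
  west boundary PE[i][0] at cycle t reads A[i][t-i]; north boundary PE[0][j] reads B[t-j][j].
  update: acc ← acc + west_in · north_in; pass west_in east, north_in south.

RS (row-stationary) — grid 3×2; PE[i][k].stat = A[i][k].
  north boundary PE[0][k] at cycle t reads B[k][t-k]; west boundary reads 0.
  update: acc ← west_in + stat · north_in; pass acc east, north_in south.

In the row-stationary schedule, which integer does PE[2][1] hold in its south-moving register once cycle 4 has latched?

register = 8

RS (3×2). Following PE[2][1] plus its west/north inputs:
  cycle 0: PE[1][1] → acc 0, east 0, south 0
  cycle 0: PE[2][0] → acc 0, east 0, south 0
  cycle 0: PE[2][1] → acc 0, east 0, south 0
  cycle 1: PE[1][1] → acc 0, east 0, south 0
  cycle 1: PE[2][0] → acc 0, east 0, south 0
  cycle 1: PE[2][1] → acc 0, east 0, south 0
  cycle 2: PE[1][1] → acc 118, east 118, south 6
  cycle 2: PE[2][0] → acc 24, east 24, south 8
  cycle 2: PE[2][1] → acc 0, east 0, south 0
  cycle 3: PE[1][1] → acc 96, east 96, south 8
  cycle 3: PE[2][0] → acc 9, east 9, south 3
  cycle 3: PE[2][1] → acc 72, east 72, south 6
  cycle 4: PE[1][1] → acc 0, east 0, south 0
  cycle 4: PE[2][0] → acc 0, east 0, south 0
  cycle 4: PE[2][1] → acc 73, east 73, south 8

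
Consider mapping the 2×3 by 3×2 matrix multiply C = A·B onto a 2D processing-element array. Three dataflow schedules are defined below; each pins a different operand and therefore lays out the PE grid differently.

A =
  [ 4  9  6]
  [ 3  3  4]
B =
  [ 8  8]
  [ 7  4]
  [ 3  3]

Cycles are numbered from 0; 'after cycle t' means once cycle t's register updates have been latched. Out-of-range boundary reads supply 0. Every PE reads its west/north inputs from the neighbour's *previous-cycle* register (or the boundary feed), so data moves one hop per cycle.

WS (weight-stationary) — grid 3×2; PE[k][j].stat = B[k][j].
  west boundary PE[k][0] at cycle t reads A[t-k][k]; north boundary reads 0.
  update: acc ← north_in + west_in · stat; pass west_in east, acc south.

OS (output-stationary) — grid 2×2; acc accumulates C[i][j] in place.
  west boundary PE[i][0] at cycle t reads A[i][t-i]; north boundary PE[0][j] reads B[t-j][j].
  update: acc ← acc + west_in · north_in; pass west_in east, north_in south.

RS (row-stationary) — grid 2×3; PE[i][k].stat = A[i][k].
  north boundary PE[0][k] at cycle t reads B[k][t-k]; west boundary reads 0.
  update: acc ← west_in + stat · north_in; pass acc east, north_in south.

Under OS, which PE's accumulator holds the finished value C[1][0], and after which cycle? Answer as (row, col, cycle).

OS — PE[1][0] is where C[1][0] collects:
  after 0 — PE[1][0] acc=0, pass-E 0, pass-S 0
  after 1 — PE[1][0] acc=24, pass-E 3, pass-S 8
  after 2 — PE[1][0] acc=45, pass-E 3, pass-S 7
  after 3 — PE[1][0] acc=57, pass-E 4, pass-S 3

(row, col, cycle) = (1, 0, 3)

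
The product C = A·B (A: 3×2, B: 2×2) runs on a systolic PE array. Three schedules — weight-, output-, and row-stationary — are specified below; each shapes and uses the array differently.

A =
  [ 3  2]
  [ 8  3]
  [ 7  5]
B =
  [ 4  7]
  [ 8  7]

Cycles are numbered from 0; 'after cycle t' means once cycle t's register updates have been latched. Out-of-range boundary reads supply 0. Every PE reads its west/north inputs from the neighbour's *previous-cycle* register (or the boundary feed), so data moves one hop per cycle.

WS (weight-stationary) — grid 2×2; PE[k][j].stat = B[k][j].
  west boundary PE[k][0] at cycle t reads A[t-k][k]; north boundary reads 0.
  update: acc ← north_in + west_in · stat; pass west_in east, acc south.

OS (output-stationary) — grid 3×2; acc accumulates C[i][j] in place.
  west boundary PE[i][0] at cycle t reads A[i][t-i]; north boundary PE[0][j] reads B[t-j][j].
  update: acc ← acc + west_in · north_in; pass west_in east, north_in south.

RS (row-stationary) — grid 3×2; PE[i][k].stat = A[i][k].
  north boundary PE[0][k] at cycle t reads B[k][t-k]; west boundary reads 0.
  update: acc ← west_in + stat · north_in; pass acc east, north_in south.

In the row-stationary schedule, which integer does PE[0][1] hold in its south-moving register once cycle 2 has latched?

RS on a 3×2 grid — tracing PE[0][1] and its feeders:
  0: (0,0).acc=12  regs=<12,4>
  0: (0,1).acc=0  regs=<0,0>
  1: (0,0).acc=21  regs=<21,7>
  1: (0,1).acc=28  regs=<28,8>
  2: (0,0).acc=0  regs=<0,0>
  2: (0,1).acc=35  regs=<35,7>

register = 7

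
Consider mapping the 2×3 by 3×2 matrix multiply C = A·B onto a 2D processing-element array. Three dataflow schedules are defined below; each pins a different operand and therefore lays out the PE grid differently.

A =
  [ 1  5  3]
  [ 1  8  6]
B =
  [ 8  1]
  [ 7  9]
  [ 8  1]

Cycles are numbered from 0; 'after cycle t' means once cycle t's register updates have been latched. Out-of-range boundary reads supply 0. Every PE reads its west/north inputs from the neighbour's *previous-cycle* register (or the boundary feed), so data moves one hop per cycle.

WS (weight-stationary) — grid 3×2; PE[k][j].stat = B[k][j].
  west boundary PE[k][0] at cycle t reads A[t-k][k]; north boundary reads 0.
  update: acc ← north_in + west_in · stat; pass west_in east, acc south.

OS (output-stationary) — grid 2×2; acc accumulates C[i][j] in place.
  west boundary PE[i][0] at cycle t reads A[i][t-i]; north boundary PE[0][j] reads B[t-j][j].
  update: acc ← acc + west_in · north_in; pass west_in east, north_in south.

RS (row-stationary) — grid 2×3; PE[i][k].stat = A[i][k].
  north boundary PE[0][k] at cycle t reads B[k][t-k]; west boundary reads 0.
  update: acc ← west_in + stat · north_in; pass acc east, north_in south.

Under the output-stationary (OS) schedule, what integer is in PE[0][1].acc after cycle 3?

OS 2×2: PE[0][1] cycle-by-cycle (with neighbour feeds):
  step 0 · PE0,0: acc=8; fwd→1 fwd↓8
  step 0 · PE0,1: acc=0; fwd→0 fwd↓0
  step 1 · PE0,0: acc=43; fwd→5 fwd↓7
  step 1 · PE0,1: acc=1; fwd→1 fwd↓1
  step 2 · PE0,0: acc=67; fwd→3 fwd↓8
  step 2 · PE0,1: acc=46; fwd→5 fwd↓9
  step 3 · PE0,0: acc=67; fwd→0 fwd↓0
  step 3 · PE0,1: acc=49; fwd→3 fwd↓1

PE[0][1].acc = 49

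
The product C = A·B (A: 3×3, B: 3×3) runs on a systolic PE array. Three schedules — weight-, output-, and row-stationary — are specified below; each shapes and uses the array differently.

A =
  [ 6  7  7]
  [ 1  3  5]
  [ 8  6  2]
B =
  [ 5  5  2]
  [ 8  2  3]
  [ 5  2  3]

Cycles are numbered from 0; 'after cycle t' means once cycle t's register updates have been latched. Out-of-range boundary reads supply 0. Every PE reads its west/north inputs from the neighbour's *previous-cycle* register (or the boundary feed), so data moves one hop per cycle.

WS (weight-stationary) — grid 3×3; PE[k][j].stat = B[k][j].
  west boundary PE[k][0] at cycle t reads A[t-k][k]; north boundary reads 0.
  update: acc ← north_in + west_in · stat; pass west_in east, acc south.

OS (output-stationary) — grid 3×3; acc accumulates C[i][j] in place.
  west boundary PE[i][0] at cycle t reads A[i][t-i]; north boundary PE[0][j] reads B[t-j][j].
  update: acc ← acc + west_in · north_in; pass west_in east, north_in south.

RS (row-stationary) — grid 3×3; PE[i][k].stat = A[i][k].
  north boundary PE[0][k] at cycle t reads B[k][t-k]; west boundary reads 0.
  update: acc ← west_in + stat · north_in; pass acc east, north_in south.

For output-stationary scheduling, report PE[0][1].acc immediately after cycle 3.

OS 3×3: PE[0][1] cycle-by-cycle (with neighbour feeds):
  t=0 PE[0][0]: acc=30 h=6 v=5
  t=0 PE[0][1]: acc=0 h=0 v=0
  t=1 PE[0][0]: acc=86 h=7 v=8
  t=1 PE[0][1]: acc=30 h=6 v=5
  t=2 PE[0][0]: acc=121 h=7 v=5
  t=2 PE[0][1]: acc=44 h=7 v=2
  t=3 PE[0][0]: acc=121 h=0 v=0
  t=3 PE[0][1]: acc=58 h=7 v=2

PE[0][1].acc = 58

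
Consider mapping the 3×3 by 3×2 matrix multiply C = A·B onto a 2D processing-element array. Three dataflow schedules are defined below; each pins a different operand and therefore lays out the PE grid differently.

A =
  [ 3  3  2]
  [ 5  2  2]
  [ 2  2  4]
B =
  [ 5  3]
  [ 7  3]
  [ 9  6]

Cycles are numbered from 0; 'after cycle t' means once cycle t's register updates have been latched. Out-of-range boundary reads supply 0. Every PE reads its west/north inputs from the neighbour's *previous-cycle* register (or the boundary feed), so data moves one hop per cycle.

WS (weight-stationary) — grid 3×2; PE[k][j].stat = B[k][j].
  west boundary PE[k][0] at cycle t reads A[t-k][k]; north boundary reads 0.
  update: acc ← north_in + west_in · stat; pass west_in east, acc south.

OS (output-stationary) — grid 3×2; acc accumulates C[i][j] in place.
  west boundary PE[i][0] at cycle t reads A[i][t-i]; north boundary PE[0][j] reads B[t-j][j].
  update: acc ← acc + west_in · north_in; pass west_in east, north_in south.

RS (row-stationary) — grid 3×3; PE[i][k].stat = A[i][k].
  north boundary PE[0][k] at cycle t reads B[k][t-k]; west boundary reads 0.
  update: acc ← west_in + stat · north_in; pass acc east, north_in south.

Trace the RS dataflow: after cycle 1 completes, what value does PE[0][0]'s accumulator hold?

PE[0][0].acc = 9

Tracing RS — 3×3 array, target PE[0][0]:
  @0  [0,0]  acc 15  |  →15  ↓5
  @1  [0,0]  acc 9  |  →9  ↓3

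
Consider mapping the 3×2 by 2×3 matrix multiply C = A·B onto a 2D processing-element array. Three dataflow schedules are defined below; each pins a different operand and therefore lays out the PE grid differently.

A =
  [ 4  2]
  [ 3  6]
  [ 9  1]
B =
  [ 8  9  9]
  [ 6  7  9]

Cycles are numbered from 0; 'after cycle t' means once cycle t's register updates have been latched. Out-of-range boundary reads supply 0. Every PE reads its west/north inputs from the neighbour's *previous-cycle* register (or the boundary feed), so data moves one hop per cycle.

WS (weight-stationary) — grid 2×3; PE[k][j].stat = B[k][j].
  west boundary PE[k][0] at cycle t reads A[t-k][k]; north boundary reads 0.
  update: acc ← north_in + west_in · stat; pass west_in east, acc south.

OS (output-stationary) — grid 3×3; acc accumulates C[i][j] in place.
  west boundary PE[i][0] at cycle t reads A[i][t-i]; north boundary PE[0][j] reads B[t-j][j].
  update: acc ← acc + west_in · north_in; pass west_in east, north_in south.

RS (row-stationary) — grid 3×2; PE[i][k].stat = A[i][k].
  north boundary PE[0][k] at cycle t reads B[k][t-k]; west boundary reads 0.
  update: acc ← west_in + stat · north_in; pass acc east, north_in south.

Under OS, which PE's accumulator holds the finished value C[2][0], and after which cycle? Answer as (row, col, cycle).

(row, col, cycle) = (2, 0, 3)

OS — PE[2][0] is where C[2][0] collects:
  c0 r2c0: 0 / 0 / 0
  c1 r2c0: 0 / 0 / 0
  c2 r2c0: 72 / 9 / 8
  c3 r2c0: 78 / 1 / 6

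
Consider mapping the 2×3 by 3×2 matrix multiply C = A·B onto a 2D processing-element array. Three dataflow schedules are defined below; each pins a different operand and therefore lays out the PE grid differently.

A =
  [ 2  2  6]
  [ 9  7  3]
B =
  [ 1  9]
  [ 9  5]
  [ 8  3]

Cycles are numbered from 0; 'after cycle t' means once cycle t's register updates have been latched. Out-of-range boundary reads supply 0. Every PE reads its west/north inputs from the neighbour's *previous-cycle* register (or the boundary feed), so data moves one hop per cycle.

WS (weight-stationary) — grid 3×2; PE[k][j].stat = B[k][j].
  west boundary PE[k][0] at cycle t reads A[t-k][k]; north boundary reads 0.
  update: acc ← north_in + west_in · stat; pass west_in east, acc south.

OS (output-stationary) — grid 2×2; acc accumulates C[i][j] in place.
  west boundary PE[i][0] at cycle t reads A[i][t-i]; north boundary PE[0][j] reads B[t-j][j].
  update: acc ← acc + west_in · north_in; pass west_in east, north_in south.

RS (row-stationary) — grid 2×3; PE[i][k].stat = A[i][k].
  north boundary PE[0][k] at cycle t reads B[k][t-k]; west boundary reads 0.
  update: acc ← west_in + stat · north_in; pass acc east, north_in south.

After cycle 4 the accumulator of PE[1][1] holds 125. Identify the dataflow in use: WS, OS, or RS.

dataflow = OS

— WS: 3×2; PE[1][1] trace:
  t=0 PE[1][1]: acc=0 h=0 v=0
  t=1 PE[1][1]: acc=0 h=0 v=0
  t=2 PE[1][1]: acc=28 h=2 v=28
  t=3 PE[1][1]: acc=116 h=7 v=116
  t=4 PE[1][1]: acc=0 h=0 v=0
— OS: 2×2; PE[1][1] trace:
  t=0 PE[1][1]: acc=0 h=0 v=0
  t=1 PE[1][1]: acc=0 h=0 v=0
  t=2 PE[1][1]: acc=81 h=9 v=9
  t=3 PE[1][1]: acc=116 h=7 v=5
  t=4 PE[1][1]: acc=125 h=3 v=3
— RS: 2×3; PE[1][1] trace:
  t=0 PE[1][1]: acc=0 h=0 v=0
  t=1 PE[1][1]: acc=0 h=0 v=0
  t=2 PE[1][1]: acc=72 h=72 v=9
  t=3 PE[1][1]: acc=116 h=116 v=5
  t=4 PE[1][1]: acc=0 h=0 v=0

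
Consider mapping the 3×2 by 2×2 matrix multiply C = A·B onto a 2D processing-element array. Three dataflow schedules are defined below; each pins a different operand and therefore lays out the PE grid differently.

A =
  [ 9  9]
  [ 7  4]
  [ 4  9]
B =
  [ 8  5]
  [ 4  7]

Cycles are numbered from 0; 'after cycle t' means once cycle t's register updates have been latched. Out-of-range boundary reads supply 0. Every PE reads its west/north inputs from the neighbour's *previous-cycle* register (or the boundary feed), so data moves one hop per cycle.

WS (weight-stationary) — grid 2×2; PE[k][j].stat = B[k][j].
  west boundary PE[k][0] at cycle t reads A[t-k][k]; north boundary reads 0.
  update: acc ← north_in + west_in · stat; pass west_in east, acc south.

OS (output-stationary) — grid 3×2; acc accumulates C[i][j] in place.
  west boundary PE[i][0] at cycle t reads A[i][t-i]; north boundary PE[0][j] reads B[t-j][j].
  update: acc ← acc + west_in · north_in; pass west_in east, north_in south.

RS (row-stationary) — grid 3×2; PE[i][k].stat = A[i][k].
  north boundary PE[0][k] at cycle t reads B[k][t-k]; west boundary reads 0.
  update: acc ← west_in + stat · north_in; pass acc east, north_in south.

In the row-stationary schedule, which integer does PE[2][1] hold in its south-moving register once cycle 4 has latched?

register = 7

Tracing RS — 3×2 array, target PE[2][1]:
  [0] (1,1) acc=0 (h:0 v:0)
  [0] (2,0) acc=0 (h:0 v:0)
  [0] (2,1) acc=0 (h:0 v:0)
  [1] (1,1) acc=0 (h:0 v:0)
  [1] (2,0) acc=0 (h:0 v:0)
  [1] (2,1) acc=0 (h:0 v:0)
  [2] (1,1) acc=72 (h:72 v:4)
  [2] (2,0) acc=32 (h:32 v:8)
  [2] (2,1) acc=0 (h:0 v:0)
  [3] (1,1) acc=63 (h:63 v:7)
  [3] (2,0) acc=20 (h:20 v:5)
  [3] (2,1) acc=68 (h:68 v:4)
  [4] (1,1) acc=0 (h:0 v:0)
  [4] (2,0) acc=0 (h:0 v:0)
  [4] (2,1) acc=83 (h:83 v:7)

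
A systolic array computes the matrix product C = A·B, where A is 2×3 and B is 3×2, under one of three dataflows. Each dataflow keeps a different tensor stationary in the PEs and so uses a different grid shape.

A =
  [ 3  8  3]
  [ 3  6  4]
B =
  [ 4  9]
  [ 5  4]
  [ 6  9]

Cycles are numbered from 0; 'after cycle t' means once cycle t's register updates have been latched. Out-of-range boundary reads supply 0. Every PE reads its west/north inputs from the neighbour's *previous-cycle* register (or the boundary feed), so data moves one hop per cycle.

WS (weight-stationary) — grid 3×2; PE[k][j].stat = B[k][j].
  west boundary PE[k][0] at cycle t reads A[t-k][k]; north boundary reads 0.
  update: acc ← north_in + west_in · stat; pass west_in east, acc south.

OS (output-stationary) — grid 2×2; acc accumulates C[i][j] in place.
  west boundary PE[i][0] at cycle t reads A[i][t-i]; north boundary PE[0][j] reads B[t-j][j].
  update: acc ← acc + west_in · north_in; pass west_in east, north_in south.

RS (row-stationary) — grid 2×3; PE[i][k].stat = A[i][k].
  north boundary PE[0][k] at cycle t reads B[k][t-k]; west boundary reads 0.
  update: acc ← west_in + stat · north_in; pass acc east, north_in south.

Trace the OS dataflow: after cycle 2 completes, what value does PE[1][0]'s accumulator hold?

OS 2×2: PE[1][0] cycle-by-cycle (with neighbour feeds):
  [0] (0,0) acc=12 (h:3 v:4)
  [0] (1,0) acc=0 (h:0 v:0)
  [1] (0,0) acc=52 (h:8 v:5)
  [1] (1,0) acc=12 (h:3 v:4)
  [2] (0,0) acc=70 (h:3 v:6)
  [2] (1,0) acc=42 (h:6 v:5)

PE[1][0].acc = 42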